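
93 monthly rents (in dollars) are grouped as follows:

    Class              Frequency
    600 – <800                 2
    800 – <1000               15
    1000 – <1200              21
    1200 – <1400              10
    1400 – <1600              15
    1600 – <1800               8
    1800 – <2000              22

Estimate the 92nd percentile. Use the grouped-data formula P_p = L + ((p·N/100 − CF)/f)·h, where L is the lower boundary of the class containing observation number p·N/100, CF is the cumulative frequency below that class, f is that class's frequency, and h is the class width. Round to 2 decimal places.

1932.36

N = 93; target position k = 92/100 · 93 = 85.56.
Cumulative frequencies: 2, 17, 38, 48, 63, 71, 93.
Observation 85.56 falls in the class 1800 – <2000.
L = 1800, CF = 71, f = 22, h = 200.
P92 = 1800 + ((85.56 − 71)/22)·200 = 1800 + 132.364 = 1932.36.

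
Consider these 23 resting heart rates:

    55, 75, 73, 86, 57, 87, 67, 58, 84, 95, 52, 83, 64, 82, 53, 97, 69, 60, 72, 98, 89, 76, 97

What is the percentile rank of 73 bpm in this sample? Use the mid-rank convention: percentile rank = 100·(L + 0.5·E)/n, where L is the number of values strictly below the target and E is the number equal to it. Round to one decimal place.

Sorted: 52, 53, 55, 57, 58, 60, 64, 67, 69, 72, 73, 75, 76, 82, 83, 84, 86, 87, 89, 95, 97, 97, 98.
Count below 73: L = 10; count equal: E = 1; n = 23.
Percentile rank = 100·(10 + 0.5·1)/23 = 100·10.5/23 = 45.65.

45.7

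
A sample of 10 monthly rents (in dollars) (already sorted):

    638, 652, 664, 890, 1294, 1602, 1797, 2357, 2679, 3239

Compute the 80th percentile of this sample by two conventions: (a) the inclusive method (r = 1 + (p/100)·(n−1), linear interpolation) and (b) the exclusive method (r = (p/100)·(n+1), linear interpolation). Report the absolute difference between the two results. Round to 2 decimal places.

n = 10.
(a) r = 8.2; between ranks 8 (2357) and 9 (2679): 2421.4.
(b) r = 8.8; between ranks 8 (2357) and 9 (2679): 2614.6.
|2421.4 − 2614.6| = 193.2.

193.20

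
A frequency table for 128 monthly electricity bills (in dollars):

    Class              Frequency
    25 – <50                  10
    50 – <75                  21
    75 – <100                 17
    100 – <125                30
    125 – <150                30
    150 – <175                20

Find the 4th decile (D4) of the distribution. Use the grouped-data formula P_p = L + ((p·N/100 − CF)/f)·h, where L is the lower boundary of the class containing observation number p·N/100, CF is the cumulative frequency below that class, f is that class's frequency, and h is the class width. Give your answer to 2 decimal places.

102.67

N = 128; target position k = 40/100 · 128 = 51.2.
Cumulative frequencies: 10, 31, 48, 78, 108, 128.
Observation 51.2 falls in the class 100 – <125.
L = 100, CF = 48, f = 30, h = 25.
P40 = 100 + ((51.2 − 48)/30)·25 = 100 + 2.66667 = 102.667.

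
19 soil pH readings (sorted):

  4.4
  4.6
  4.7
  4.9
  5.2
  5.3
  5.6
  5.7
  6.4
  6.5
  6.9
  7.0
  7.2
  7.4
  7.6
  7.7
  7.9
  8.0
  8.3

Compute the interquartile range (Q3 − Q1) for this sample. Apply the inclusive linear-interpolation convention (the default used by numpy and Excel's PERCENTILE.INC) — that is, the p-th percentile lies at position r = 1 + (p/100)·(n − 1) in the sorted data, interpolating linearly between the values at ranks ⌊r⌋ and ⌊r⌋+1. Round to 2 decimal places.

2.25

n = 19.
P25: r = 5.5; ranks 5–6 are 5.2, 5.3; interpolating gives 5.25.
P75: r = 14.5; ranks 14–15 are 7.4, 7.6; interpolating gives 7.5.
Difference: 7.5 − 5.25 = 2.25.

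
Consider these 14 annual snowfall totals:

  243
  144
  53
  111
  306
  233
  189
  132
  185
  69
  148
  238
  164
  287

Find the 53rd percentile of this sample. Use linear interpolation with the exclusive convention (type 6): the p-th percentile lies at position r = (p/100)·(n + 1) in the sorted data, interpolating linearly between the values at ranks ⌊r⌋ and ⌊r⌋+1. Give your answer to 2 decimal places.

183.95

Sorted: 53, 69, 111, 132, 144, 148, 164, 185, 189, 233, 238, 243, 287, 306.
n = 14.
r = (53/100)·(14 + 1) = 7.95.
Rank 7 is 164 and rank 8 is 185.
Interpolate: 164 + 0.95·(185 − 164) = 164 + 0.95·21 = 183.95.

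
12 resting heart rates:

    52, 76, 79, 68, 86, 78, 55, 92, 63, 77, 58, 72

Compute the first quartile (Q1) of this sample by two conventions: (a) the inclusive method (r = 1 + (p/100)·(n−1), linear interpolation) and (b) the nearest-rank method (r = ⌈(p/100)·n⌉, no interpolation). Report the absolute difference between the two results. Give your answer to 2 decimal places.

3.75

Sorted: 52, 55, 58, 63, 68, 72, 76, 77, 78, 79, 86, 92.
n = 12.
(a) r = 3.75; between ranks 3 (58) and 4 (63): 61.75.
(b) the nearest-rank method: rank 3 → 58.
|61.75 − 58| = 3.75.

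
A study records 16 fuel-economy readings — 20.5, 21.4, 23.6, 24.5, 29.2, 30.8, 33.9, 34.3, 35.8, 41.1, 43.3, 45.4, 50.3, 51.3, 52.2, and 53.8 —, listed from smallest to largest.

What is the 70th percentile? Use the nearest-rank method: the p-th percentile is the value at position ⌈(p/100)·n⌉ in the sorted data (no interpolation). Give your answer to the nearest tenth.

n = 16.
Position = ⌈70/100 · 16⌉ = ⌈11.2⌉ = 12.
The value at rank 12 is 45.4.

45.4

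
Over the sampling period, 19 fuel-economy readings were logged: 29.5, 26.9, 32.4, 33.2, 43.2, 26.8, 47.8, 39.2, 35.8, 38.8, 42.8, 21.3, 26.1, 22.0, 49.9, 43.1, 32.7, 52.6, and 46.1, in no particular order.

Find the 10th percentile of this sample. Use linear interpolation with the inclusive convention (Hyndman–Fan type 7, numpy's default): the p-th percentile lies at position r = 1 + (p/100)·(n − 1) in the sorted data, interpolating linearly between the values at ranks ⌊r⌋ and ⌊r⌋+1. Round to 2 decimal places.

25.28

Sorted: 21.3, 22.0, 26.1, 26.8, 26.9, 29.5, 32.4, 32.7, 33.2, 35.8, 38.8, 39.2, 42.8, 43.1, 43.2, 46.1, 47.8, 49.9, 52.6.
n = 19.
r = 1 + (10/100)·(19 − 1) = 1 + 1.8 = 2.8.
Rank 2 is 22.0 and rank 3 is 26.1.
Interpolate: 22.0 + 0.8·(26.1 − 22.0) = 22.0 + 0.8·4.1 = 25.28.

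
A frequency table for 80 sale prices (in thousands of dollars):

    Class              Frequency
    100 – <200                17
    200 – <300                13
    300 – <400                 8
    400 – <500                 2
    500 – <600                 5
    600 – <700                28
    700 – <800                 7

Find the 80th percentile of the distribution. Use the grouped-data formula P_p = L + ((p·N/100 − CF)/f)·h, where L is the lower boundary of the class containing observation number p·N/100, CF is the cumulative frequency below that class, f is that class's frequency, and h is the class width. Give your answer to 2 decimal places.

667.86

N = 80; target position k = 80/100 · 80 = 64.
Cumulative frequencies: 17, 30, 38, 40, 45, 73, 80.
Observation 64 falls in the class 600 – <700.
L = 600, CF = 45, f = 28, h = 100.
P80 = 600 + ((64 − 45)/28)·100 = 600 + 67.8571 = 667.857.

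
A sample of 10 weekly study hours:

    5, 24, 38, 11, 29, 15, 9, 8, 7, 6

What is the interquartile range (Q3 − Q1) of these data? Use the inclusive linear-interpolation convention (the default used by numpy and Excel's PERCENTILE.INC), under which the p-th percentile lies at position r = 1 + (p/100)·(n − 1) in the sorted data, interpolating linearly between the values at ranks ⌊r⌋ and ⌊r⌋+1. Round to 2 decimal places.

14.50

Sorted: 5, 6, 7, 8, 9, 11, 15, 24, 29, 38.
n = 10.
P25: r = 3.25; ranks 3–4 are 7, 8; interpolating gives 7.25.
P75: r = 7.75; ranks 7–8 are 15, 24; interpolating gives 21.75.
Difference: 21.75 − 7.25 = 14.5.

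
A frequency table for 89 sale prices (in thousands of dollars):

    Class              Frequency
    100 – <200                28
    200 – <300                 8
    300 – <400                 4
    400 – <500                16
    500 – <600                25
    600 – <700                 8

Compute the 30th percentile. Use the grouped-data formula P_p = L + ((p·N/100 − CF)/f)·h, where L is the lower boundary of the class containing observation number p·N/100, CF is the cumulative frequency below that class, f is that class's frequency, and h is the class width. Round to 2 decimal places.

N = 89; target position k = 30/100 · 89 = 26.7.
Cumulative frequencies: 28, 36, 40, 56, 81, 89.
Observation 26.7 falls in the class 100 – <200.
L = 100, CF = 0, f = 28, h = 100.
P30 = 100 + ((26.7 − 0)/28)·100 = 100 + 95.3571 = 195.357.

195.36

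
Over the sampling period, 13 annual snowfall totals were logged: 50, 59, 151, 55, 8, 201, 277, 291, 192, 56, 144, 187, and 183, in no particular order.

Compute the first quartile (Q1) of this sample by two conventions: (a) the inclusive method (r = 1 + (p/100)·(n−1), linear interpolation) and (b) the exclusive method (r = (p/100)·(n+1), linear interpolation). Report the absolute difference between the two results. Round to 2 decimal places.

Sorted: 8, 50, 55, 56, 59, 144, 151, 183, 187, 192, 201, 277, 291.
n = 13.
(a) r = 4 → value at rank 4 = 56.
(b) r = 3.5; between ranks 3 (55) and 4 (56): 55.5.
|56 − 55.5| = 0.5.

0.50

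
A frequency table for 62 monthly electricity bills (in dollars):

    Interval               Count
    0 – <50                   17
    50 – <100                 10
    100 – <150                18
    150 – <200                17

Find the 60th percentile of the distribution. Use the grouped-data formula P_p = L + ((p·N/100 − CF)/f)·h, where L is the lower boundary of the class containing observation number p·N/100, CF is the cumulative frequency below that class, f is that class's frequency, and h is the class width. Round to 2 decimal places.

N = 62; target position k = 60/100 · 62 = 37.2.
Cumulative frequencies: 17, 27, 45, 62.
Observation 37.2 falls in the class 100 – <150.
L = 100, CF = 27, f = 18, h = 50.
P60 = 100 + ((37.2 − 27)/18)·50 = 100 + 28.3333 = 128.333.

128.33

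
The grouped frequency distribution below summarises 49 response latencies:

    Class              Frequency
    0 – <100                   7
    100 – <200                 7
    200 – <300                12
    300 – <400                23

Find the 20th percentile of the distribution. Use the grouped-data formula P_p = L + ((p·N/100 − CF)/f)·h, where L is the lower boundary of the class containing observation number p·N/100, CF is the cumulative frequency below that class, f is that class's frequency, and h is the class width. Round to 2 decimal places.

140.00

N = 49; target position k = 20/100 · 49 = 9.8.
Cumulative frequencies: 7, 14, 26, 49.
Observation 9.8 falls in the class 100 – <200.
L = 100, CF = 7, f = 7, h = 100.
P20 = 100 + ((9.8 − 7)/7)·100 = 100 + 40 = 140.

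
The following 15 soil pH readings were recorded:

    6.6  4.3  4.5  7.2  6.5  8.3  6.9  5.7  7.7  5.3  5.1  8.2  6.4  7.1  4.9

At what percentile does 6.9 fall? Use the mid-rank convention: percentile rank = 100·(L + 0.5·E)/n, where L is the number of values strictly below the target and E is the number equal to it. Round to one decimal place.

63.3

Sorted: 4.3, 4.5, 4.9, 5.1, 5.3, 5.7, 6.4, 6.5, 6.6, 6.9, 7.1, 7.2, 7.7, 8.2, 8.3.
Count below 6.9: L = 9; count equal: E = 1; n = 15.
Percentile rank = 100·(9 + 0.5·1)/15 = 100·9.5/15 = 63.33.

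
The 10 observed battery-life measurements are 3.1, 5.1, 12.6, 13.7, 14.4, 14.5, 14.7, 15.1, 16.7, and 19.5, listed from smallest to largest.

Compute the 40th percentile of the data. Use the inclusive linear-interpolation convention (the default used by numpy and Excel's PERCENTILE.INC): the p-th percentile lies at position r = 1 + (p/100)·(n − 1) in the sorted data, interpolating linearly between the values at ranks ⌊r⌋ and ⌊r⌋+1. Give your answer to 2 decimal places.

14.12

n = 10.
r = 1 + (40/100)·(10 − 1) = 1 + 3.6 = 4.6.
Rank 4 is 13.7 and rank 5 is 14.4.
Interpolate: 13.7 + 0.6·(14.4 − 13.7) = 13.7 + 0.6·0.7 = 14.12.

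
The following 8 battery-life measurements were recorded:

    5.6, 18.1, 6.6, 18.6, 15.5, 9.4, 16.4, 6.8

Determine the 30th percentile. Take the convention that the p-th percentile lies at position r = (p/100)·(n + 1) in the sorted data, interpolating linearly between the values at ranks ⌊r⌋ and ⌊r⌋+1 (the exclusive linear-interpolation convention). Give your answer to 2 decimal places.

Sorted: 5.6, 6.6, 6.8, 9.4, 15.5, 16.4, 18.1, 18.6.
n = 8.
r = (30/100)·(8 + 1) = 2.7.
Rank 2 is 6.6 and rank 3 is 6.8.
Interpolate: 6.6 + 0.7·(6.8 − 6.6) = 6.6 + 0.7·0.2 = 6.74.

6.74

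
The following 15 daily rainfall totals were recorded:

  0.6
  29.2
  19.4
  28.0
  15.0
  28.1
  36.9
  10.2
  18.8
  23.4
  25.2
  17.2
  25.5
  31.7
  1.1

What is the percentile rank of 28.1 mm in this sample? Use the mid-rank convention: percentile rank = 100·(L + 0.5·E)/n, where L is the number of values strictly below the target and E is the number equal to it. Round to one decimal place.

Sorted: 0.6, 1.1, 10.2, 15.0, 17.2, 18.8, 19.4, 23.4, 25.2, 25.5, 28.0, 28.1, 29.2, 31.7, 36.9.
Count below 28.1: L = 11; count equal: E = 1; n = 15.
Percentile rank = 100·(11 + 0.5·1)/15 = 100·11.5/15 = 76.67.

76.7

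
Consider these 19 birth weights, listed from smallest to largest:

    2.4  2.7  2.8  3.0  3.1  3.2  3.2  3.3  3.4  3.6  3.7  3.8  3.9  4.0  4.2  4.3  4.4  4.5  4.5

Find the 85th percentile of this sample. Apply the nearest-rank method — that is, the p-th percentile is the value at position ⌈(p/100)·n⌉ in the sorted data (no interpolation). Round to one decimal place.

4.4

n = 19.
Position = ⌈85/100 · 19⌉ = ⌈16.15⌉ = 17.
The value at rank 17 is 4.4.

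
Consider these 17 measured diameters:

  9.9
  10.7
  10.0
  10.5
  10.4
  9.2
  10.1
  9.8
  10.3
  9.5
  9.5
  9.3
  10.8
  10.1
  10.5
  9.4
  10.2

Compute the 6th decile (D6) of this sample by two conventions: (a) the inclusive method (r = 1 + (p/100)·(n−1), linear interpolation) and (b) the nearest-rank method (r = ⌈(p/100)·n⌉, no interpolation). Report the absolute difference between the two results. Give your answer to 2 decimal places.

Sorted: 9.2, 9.3, 9.4, 9.5, 9.5, 9.8, 9.9, 10.0, 10.1, 10.1, 10.2, 10.3, 10.4, 10.5, 10.5, 10.7, 10.8.
n = 17.
(a) r = 10.6; between ranks 10 (10.1) and 11 (10.2): 10.16.
(b) the nearest-rank method: rank 11 → 10.2.
|10.16 − 10.2| = 0.04.

0.04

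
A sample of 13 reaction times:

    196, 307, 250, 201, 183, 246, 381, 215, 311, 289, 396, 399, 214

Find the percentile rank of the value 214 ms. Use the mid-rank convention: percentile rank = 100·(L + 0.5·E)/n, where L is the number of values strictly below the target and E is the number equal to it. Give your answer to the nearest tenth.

26.9

Sorted: 183, 196, 201, 214, 215, 246, 250, 289, 307, 311, 381, 396, 399.
Count below 214: L = 3; count equal: E = 1; n = 13.
Percentile rank = 100·(3 + 0.5·1)/13 = 100·3.5/13 = 26.92.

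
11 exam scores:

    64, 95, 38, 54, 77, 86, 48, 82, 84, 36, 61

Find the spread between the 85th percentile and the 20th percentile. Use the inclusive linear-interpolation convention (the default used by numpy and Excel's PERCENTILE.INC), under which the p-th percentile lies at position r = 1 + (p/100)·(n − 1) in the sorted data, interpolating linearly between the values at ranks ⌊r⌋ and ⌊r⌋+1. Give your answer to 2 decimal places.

37.00

Sorted: 36, 38, 48, 54, 61, 64, 77, 82, 84, 86, 95.
n = 11.
P20: r = 3 (integer) → 48.
P85: r = 9.5; ranks 9–10 are 84, 86; interpolating gives 85.
Difference: 85 − 48 = 37.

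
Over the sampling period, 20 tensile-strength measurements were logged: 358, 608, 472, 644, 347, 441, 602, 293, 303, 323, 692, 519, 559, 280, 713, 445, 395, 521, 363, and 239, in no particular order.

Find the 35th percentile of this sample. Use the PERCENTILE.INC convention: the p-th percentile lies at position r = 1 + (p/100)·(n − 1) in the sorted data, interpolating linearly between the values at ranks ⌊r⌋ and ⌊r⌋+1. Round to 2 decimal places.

361.25

Sorted: 239, 280, 293, 303, 323, 347, 358, 363, 395, 441, 445, 472, 519, 521, 559, 602, 608, 644, 692, 713.
n = 20.
r = 1 + (35/100)·(20 − 1) = 1 + 6.65 = 7.65.
Rank 7 is 358 and rank 8 is 363.
Interpolate: 358 + 0.65·(363 − 358) = 358 + 0.65·5 = 361.25.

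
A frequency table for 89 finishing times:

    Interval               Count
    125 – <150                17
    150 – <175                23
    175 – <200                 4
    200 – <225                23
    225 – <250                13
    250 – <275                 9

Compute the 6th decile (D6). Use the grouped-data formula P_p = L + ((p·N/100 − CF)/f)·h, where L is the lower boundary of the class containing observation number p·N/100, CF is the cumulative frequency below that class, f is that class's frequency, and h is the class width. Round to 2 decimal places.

210.22

N = 89; target position k = 60/100 · 89 = 53.4.
Cumulative frequencies: 17, 40, 44, 67, 80, 89.
Observation 53.4 falls in the class 200 – <225.
L = 200, CF = 44, f = 23, h = 25.
P60 = 200 + ((53.4 − 44)/23)·25 = 200 + 10.2174 = 210.217.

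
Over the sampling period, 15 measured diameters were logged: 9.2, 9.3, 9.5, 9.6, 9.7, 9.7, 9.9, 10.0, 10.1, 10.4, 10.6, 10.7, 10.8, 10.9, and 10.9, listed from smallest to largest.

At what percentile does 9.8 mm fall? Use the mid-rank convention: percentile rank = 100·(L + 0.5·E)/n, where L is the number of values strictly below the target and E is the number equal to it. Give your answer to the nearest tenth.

Count below 9.8: L = 6; count equal: E = 0; n = 15.
Percentile rank = 100·(6 + 0.5·0)/15 = 100·6/15 = 40.

40.0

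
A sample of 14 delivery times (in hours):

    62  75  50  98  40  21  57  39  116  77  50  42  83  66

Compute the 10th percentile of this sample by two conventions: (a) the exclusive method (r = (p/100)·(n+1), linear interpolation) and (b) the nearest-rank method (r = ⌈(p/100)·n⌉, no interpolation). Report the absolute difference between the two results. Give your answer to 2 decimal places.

9.00

Sorted: 21, 39, 40, 42, 50, 50, 57, 62, 66, 75, 77, 83, 98, 116.
n = 14.
(a) r = 1.5; between ranks 1 (21) and 2 (39): 30.
(b) the nearest-rank method: rank 2 → 39.
|30 − 39| = 9.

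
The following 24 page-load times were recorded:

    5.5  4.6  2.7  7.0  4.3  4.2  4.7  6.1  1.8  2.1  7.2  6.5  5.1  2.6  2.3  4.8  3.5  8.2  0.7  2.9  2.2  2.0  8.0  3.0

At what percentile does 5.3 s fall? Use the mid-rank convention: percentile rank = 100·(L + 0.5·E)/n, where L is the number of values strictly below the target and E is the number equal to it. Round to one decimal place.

70.8

Sorted: 0.7, 1.8, 2.0, 2.1, 2.2, 2.3, 2.6, 2.7, 2.9, 3.0, 3.5, 4.2, 4.3, 4.6, 4.7, 4.8, 5.1, 5.5, 6.1, 6.5, 7.0, 7.2, 8.0, 8.2.
Count below 5.3: L = 17; count equal: E = 0; n = 24.
Percentile rank = 100·(17 + 0.5·0)/24 = 100·17/24 = 70.83.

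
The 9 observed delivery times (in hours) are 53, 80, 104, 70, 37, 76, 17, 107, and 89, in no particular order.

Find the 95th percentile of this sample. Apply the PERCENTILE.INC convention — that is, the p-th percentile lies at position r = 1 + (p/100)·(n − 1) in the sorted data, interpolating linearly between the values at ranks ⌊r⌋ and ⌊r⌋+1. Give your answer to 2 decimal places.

Sorted: 17, 37, 53, 70, 76, 80, 89, 104, 107.
n = 9.
r = 1 + (95/100)·(9 − 1) = 1 + 7.6 = 8.6.
Rank 8 is 104 and rank 9 is 107.
Interpolate: 104 + 0.6·(107 − 104) = 104 + 0.6·3 = 105.8.

105.80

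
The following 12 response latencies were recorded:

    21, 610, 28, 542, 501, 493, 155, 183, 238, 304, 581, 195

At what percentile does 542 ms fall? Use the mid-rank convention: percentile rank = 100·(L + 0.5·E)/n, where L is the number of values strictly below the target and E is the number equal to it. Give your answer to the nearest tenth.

79.2

Sorted: 21, 28, 155, 183, 195, 238, 304, 493, 501, 542, 581, 610.
Count below 542: L = 9; count equal: E = 1; n = 12.
Percentile rank = 100·(9 + 0.5·1)/12 = 100·9.5/12 = 79.17.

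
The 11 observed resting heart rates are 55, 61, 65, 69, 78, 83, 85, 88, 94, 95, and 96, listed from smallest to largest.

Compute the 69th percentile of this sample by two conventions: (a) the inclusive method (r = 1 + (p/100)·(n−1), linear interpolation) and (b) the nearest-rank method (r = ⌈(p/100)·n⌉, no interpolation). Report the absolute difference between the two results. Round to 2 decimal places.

0.30

n = 11.
(a) r = 7.9; between ranks 7 (85) and 8 (88): 87.7.
(b) the nearest-rank method: rank 8 → 88.
|87.7 − 88| = 0.3.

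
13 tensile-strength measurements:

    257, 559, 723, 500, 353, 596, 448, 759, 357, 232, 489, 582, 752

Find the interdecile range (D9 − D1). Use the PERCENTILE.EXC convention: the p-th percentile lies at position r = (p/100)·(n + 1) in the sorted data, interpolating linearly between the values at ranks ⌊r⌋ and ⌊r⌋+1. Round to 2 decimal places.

514.20

Sorted: 232, 257, 353, 357, 448, 489, 500, 559, 582, 596, 723, 752, 759.
n = 13.
P10: r = 1.4; ranks 1–2 are 232, 257; interpolating gives 242.
P90: r = 12.6; ranks 12–13 are 752, 759; interpolating gives 756.2.
Difference: 756.2 − 242 = 514.2.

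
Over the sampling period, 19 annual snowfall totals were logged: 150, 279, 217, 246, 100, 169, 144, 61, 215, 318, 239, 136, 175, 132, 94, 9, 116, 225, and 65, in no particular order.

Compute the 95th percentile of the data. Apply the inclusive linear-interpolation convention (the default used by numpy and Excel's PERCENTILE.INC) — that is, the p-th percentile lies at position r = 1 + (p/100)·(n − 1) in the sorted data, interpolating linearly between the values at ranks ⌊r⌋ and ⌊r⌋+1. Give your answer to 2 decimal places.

Sorted: 9, 61, 65, 94, 100, 116, 132, 136, 144, 150, 169, 175, 215, 217, 225, 239, 246, 279, 318.
n = 19.
r = 1 + (95/100)·(19 − 1) = 1 + 17.1 = 18.1.
Rank 18 is 279 and rank 19 is 318.
Interpolate: 279 + 0.1·(318 − 279) = 279 + 0.1·39 = 282.9.

282.90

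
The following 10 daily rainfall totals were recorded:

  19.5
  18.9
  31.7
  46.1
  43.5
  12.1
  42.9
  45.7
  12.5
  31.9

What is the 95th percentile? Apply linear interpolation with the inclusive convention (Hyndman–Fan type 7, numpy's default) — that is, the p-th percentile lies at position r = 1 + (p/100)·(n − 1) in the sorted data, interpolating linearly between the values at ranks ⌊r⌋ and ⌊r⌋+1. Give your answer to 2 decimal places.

Sorted: 12.1, 12.5, 18.9, 19.5, 31.7, 31.9, 42.9, 43.5, 45.7, 46.1.
n = 10.
r = 1 + (95/100)·(10 − 1) = 1 + 8.55 = 9.55.
Rank 9 is 45.7 and rank 10 is 46.1.
Interpolate: 45.7 + 0.55·(46.1 − 45.7) = 45.7 + 0.55·0.4 = 45.92.

45.92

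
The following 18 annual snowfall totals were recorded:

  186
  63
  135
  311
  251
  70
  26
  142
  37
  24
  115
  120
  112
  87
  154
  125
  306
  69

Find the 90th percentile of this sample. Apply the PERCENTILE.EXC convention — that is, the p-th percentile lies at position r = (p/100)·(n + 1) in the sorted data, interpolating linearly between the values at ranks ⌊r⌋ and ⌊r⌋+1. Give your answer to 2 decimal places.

Sorted: 24, 26, 37, 63, 69, 70, 87, 112, 115, 120, 125, 135, 142, 154, 186, 251, 306, 311.
n = 18.
r = (90/100)·(18 + 1) = 17.1.
Rank 17 is 306 and rank 18 is 311.
Interpolate: 306 + 0.1·(311 − 306) = 306 + 0.1·5 = 306.5.

306.50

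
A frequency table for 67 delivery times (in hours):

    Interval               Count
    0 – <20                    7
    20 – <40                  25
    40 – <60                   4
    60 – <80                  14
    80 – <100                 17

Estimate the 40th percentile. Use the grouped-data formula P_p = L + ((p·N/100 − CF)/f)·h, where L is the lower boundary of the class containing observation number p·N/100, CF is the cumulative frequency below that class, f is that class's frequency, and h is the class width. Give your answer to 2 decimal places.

N = 67; target position k = 40/100 · 67 = 26.8.
Cumulative frequencies: 7, 32, 36, 50, 67.
Observation 26.8 falls in the class 20 – <40.
L = 20, CF = 7, f = 25, h = 20.
P40 = 20 + ((26.8 − 7)/25)·20 = 20 + 15.84 = 35.84.

35.84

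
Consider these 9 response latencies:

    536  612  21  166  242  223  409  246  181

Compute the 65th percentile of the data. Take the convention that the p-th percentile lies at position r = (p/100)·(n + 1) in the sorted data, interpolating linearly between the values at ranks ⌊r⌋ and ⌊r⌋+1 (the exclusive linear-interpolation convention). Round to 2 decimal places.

Sorted: 21, 166, 181, 223, 242, 246, 409, 536, 612.
n = 9.
r = (65/100)·(9 + 1) = 6.5.
Rank 6 is 246 and rank 7 is 409.
Interpolate: 246 + 0.5·(409 − 246) = 246 + 0.5·163 = 327.5.

327.50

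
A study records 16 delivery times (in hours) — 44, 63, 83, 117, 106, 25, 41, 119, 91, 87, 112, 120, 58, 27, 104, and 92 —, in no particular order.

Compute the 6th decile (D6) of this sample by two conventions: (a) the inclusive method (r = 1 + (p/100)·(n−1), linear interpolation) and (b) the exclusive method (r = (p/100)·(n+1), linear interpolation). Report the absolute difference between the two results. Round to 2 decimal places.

2.40

Sorted: 25, 27, 41, 44, 58, 63, 83, 87, 91, 92, 104, 106, 112, 117, 119, 120.
n = 16.
(a) r = 10 → value at rank 10 = 92.
(b) r = 10.2; between ranks 10 (92) and 11 (104): 94.4.
|92 − 94.4| = 2.4.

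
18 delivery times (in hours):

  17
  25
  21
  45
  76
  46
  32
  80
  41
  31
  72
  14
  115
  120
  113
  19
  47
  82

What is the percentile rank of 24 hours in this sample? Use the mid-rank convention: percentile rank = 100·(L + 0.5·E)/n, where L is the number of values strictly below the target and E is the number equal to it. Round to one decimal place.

Sorted: 14, 17, 19, 21, 25, 31, 32, 41, 45, 46, 47, 72, 76, 80, 82, 113, 115, 120.
Count below 24: L = 4; count equal: E = 0; n = 18.
Percentile rank = 100·(4 + 0.5·0)/18 = 100·4/18 = 22.22.

22.2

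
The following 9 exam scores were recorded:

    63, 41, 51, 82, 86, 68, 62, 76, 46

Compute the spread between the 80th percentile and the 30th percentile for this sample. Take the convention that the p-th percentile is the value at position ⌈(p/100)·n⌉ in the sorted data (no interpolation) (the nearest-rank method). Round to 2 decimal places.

Sorted: 41, 46, 51, 62, 63, 68, 76, 82, 86.
n = 9.
P30: rank ⌈30/100·9⌉ = 3 → 51.
P80: rank ⌈80/100·9⌉ = 8 → 82.
Difference: 82 − 51 = 31.

31.00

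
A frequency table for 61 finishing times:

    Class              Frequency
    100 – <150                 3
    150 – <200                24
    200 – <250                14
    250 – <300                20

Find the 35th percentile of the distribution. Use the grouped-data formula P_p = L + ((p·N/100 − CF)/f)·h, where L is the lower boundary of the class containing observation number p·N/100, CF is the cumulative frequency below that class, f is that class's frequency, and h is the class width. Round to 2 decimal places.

N = 61; target position k = 35/100 · 61 = 21.35.
Cumulative frequencies: 3, 27, 41, 61.
Observation 21.35 falls in the class 150 – <200.
L = 150, CF = 3, f = 24, h = 50.
P35 = 150 + ((21.35 − 3)/24)·50 = 150 + 38.2292 = 188.229.

188.23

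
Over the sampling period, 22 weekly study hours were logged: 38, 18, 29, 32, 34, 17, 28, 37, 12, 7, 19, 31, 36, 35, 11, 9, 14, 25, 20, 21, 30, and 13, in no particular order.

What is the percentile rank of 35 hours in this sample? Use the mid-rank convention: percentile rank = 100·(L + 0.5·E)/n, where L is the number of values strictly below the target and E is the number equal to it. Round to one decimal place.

84.1

Sorted: 7, 9, 11, 12, 13, 14, 17, 18, 19, 20, 21, 25, 28, 29, 30, 31, 32, 34, 35, 36, 37, 38.
Count below 35: L = 18; count equal: E = 1; n = 22.
Percentile rank = 100·(18 + 0.5·1)/22 = 100·18.5/22 = 84.09.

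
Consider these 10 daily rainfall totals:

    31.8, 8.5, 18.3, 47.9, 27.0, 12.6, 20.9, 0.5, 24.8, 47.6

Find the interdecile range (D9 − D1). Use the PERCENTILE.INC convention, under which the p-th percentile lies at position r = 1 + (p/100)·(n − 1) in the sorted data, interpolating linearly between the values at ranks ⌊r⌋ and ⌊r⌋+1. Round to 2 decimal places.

Sorted: 0.5, 8.5, 12.6, 18.3, 20.9, 24.8, 27.0, 31.8, 47.6, 47.9.
n = 10.
P10: r = 1.9; ranks 1–2 are 0.5, 8.5; interpolating gives 7.7.
P90: r = 9.1; ranks 9–10 are 47.6, 47.9; interpolating gives 47.63.
Difference: 47.63 − 7.7 = 39.93.

39.93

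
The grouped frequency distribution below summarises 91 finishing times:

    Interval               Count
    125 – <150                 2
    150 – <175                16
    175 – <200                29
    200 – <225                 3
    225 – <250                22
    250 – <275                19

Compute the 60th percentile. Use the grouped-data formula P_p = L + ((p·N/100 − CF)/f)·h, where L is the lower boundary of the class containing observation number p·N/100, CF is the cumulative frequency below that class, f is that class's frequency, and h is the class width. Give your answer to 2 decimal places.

230.23

N = 91; target position k = 60/100 · 91 = 54.6.
Cumulative frequencies: 2, 18, 47, 50, 72, 91.
Observation 54.6 falls in the class 225 – <250.
L = 225, CF = 50, f = 22, h = 25.
P60 = 225 + ((54.6 − 50)/22)·25 = 225 + 5.22727 = 230.227.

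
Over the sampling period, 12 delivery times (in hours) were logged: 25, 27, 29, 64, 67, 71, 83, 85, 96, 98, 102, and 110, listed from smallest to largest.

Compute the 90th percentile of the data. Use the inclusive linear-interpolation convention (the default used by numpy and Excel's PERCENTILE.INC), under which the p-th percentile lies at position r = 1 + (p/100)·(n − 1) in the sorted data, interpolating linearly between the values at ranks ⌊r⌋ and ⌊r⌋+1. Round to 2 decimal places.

n = 12.
r = 1 + (90/100)·(12 − 1) = 1 + 9.9 = 10.9.
Rank 10 is 98 and rank 11 is 102.
Interpolate: 98 + 0.9·(102 − 98) = 98 + 0.9·4 = 101.6.

101.60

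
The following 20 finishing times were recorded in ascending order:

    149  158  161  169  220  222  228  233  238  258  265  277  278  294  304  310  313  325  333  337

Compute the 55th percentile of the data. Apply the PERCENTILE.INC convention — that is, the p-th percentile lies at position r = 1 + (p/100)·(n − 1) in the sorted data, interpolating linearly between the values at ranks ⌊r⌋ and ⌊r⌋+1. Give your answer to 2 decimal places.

n = 20.
r = 1 + (55/100)·(20 − 1) = 1 + 10.45 = 11.45.
Rank 11 is 265 and rank 12 is 277.
Interpolate: 265 + 0.45·(277 − 265) = 265 + 0.45·12 = 270.4.

270.40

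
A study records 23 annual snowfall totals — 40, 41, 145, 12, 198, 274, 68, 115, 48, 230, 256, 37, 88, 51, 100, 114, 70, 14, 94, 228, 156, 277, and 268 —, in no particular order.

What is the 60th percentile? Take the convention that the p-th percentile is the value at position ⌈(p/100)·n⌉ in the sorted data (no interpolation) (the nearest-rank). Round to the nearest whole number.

115

Sorted: 12, 14, 37, 40, 41, 48, 51, 68, 70, 88, 94, 100, 114, 115, 145, 156, 198, 228, 230, 256, 268, 274, 277.
n = 23.
Position = ⌈60/100 · 23⌉ = ⌈13.8⌉ = 14.
The value at rank 14 is 115.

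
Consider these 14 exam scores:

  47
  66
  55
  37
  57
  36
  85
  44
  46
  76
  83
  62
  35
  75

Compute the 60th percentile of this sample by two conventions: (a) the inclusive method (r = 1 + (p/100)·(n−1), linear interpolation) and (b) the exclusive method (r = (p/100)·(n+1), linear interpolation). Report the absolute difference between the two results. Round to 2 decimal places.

1.00

Sorted: 35, 36, 37, 44, 46, 47, 55, 57, 62, 66, 75, 76, 83, 85.
n = 14.
(a) r = 8.8; between ranks 8 (57) and 9 (62): 61.
(b) r = 9 → value at rank 9 = 62.
|61 − 62| = 1.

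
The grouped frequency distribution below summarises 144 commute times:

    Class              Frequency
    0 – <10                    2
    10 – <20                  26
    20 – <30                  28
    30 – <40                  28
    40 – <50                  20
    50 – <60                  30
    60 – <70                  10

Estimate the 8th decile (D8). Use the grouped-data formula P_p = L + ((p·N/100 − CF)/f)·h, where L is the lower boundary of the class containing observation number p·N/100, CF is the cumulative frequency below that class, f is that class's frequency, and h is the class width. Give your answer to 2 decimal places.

N = 144; target position k = 80/100 · 144 = 115.2.
Cumulative frequencies: 2, 28, 56, 84, 104, 134, 144.
Observation 115.2 falls in the class 50 – <60.
L = 50, CF = 104, f = 30, h = 10.
P80 = 50 + ((115.2 − 104)/30)·10 = 50 + 3.73333 = 53.7333.

53.73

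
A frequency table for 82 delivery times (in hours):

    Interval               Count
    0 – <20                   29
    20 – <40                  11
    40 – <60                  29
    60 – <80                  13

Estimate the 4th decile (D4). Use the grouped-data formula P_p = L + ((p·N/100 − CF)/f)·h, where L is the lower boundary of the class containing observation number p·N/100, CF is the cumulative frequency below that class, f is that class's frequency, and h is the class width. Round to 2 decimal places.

N = 82; target position k = 40/100 · 82 = 32.8.
Cumulative frequencies: 29, 40, 69, 82.
Observation 32.8 falls in the class 20 – <40.
L = 20, CF = 29, f = 11, h = 20.
P40 = 20 + ((32.8 − 29)/11)·20 = 20 + 6.90909 = 26.9091.

26.91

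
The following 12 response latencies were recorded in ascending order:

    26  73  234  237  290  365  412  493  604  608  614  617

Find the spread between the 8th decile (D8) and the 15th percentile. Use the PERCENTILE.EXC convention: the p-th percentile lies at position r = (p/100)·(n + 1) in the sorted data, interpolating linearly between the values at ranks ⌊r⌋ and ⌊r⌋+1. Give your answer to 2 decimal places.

n = 12.
P15: r = 1.95; ranks 1–2 are 26, 73; interpolating gives 70.65.
P80: r = 10.4; ranks 10–11 are 608, 614; interpolating gives 610.4.
Difference: 610.4 − 70.65 = 539.75.

539.75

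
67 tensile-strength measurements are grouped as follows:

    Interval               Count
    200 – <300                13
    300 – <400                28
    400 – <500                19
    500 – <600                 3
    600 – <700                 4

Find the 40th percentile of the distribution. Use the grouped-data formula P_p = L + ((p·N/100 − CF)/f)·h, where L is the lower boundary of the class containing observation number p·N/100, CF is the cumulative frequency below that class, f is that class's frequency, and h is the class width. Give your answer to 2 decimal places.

N = 67; target position k = 40/100 · 67 = 26.8.
Cumulative frequencies: 13, 41, 60, 63, 67.
Observation 26.8 falls in the class 300 – <400.
L = 300, CF = 13, f = 28, h = 100.
P40 = 300 + ((26.8 − 13)/28)·100 = 300 + 49.2857 = 349.286.

349.29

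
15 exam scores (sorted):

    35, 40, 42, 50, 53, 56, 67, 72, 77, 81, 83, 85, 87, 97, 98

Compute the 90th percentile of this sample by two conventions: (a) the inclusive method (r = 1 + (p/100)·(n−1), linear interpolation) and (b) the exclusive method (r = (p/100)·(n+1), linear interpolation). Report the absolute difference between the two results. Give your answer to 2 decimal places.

4.40

n = 15.
(a) r = 13.6; between ranks 13 (87) and 14 (97): 93.
(b) r = 14.4; between ranks 14 (97) and 15 (98): 97.4.
|93 − 97.4| = 4.4.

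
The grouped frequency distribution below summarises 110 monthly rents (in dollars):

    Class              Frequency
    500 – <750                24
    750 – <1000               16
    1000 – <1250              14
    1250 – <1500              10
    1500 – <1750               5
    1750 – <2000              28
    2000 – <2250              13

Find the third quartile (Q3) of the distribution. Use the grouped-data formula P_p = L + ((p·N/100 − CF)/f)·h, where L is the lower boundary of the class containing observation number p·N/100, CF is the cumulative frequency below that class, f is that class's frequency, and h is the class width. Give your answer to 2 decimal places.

1870.54

N = 110; target position k = 75/100 · 110 = 82.5.
Cumulative frequencies: 24, 40, 54, 64, 69, 97, 110.
Observation 82.5 falls in the class 1750 – <2000.
L = 1750, CF = 69, f = 28, h = 250.
P75 = 1750 + ((82.5 − 69)/28)·250 = 1750 + 120.536 = 1870.54.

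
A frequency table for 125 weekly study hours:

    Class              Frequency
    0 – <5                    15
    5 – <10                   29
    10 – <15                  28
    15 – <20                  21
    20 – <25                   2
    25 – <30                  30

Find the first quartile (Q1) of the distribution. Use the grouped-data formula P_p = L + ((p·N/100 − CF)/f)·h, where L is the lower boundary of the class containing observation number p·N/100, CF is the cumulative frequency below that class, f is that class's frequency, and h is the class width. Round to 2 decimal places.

7.80

N = 125; target position k = 25/100 · 125 = 31.25.
Cumulative frequencies: 15, 44, 72, 93, 95, 125.
Observation 31.25 falls in the class 5 – <10.
L = 5, CF = 15, f = 29, h = 5.
P25 = 5 + ((31.25 − 15)/29)·5 = 5 + 2.80172 = 7.80172.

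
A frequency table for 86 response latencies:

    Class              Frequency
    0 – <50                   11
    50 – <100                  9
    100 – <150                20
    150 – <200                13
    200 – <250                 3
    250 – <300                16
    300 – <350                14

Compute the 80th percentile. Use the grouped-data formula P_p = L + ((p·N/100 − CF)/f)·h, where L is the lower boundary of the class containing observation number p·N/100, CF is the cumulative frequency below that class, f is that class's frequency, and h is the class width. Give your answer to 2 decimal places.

N = 86; target position k = 80/100 · 86 = 68.8.
Cumulative frequencies: 11, 20, 40, 53, 56, 72, 86.
Observation 68.8 falls in the class 250 – <300.
L = 250, CF = 56, f = 16, h = 50.
P80 = 250 + ((68.8 − 56)/16)·50 = 250 + 40 = 290.

290.00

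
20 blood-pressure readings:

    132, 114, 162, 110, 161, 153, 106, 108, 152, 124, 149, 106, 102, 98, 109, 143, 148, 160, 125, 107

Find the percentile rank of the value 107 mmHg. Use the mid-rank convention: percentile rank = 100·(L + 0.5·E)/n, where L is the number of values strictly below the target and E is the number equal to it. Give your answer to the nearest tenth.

22.5

Sorted: 98, 102, 106, 106, 107, 108, 109, 110, 114, 124, 125, 132, 143, 148, 149, 152, 153, 160, 161, 162.
Count below 107: L = 4; count equal: E = 1; n = 20.
Percentile rank = 100·(4 + 0.5·1)/20 = 100·4.5/20 = 22.5.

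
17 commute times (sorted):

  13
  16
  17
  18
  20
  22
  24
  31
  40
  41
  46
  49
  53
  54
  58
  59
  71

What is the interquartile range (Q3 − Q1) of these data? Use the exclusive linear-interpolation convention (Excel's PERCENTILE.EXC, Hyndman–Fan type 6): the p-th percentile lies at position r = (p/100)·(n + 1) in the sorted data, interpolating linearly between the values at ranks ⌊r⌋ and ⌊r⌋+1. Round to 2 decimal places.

34.50

n = 17.
P25: r = 4.5; ranks 4–5 are 18, 20; interpolating gives 19.
P75: r = 13.5; ranks 13–14 are 53, 54; interpolating gives 53.5.
Difference: 53.5 − 19 = 34.5.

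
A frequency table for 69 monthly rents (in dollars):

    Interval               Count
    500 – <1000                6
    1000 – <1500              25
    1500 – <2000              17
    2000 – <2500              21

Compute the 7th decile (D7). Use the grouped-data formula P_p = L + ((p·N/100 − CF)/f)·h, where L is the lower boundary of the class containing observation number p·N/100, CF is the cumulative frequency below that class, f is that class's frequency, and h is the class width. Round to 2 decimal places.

N = 69; target position k = 70/100 · 69 = 48.3.
Cumulative frequencies: 6, 31, 48, 69.
Observation 48.3 falls in the class 2000 – <2500.
L = 2000, CF = 48, f = 21, h = 500.
P70 = 2000 + ((48.3 − 48)/21)·500 = 2000 + 7.14286 = 2007.14.

2007.14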